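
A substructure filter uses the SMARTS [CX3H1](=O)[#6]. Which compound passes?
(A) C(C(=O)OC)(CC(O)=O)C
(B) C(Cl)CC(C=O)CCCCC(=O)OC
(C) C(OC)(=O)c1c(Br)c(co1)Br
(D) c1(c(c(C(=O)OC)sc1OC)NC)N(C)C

B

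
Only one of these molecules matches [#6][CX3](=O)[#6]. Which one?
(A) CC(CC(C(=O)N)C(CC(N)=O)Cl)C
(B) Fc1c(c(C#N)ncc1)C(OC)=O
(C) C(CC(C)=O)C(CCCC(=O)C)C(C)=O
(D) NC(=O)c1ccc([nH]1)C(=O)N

[#6][CX3](=O)[#6] describes a carbonyl carbon (no H) flanked by two carbons (a ketone).
(A) has a primary amide (-C(=O)NH2) but one neighbour of the carbonyl carbon is N, not C.
(B) has a methyl-ester group (-C(=O)OCH3) but one neighbour of the carbonyl carbon is O, not C.
(C) contains an acetyl/ketone group (-C(=O)CH3), which satisfies every atom and bond constraint.
(D) has a primary amide (-C(=O)NH2) but one neighbour of the carbonyl carbon is N, not C.
So the answer is (C).

C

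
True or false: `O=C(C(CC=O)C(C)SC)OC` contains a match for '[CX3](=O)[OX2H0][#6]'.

True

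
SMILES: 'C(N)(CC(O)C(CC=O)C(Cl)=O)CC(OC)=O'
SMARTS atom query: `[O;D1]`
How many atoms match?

4

The query [O;D1] means: aliphatic oxygen bonded to exactly one heavy atom.
Check the 17 heavy atoms by environment: 4× C (D2) → no; 5× C (D3) → no; 4× O (D1) → match; 1× Cl (D1) → no; 1× O (D2) → no; 1× C (D1) → no; 1× N (D1) → no.
That gives 4 matching atoms.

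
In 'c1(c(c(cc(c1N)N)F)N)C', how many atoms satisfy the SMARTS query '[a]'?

6

The query [a] means: a matches any aromatic atom.
Check the 11 heavy atoms by environment: 6× c (aromatic) → match; 3× N → no; 1× F → no; 1× C → no.
That gives 6 matching atoms.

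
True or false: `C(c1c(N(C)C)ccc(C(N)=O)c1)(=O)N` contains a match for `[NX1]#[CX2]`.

The pattern [NX1]#[CX2] describes a nitrogen triple-bonded to a two-connected carbon — a nitrile.
The closest candidate here is a primary amide (-C(=O)NH2), but the nitrogen is NX3, not NX1. No other fragment satisfies the full query, so there is no match.

False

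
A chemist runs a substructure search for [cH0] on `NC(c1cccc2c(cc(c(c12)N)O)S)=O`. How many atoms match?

6

Check the 16 heavy atoms by environment: 6× c (aromatic, H0) → match; 4× c (aromatic, H1) → no; 1× S (H1) → no; 2× N (H2) → no; 1× C (H0) → no; 1× O (H0) → no; 1× O (H1) → no.
That gives 6 matching atoms.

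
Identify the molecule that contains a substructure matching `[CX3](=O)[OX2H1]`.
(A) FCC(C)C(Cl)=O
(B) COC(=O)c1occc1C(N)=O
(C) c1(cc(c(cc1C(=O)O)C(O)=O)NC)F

C

[CX3](=O)[OX2H1] describes an sp2 carbon double-bonded to O and single-bonded to an -OH oxygen (a carboxylic acid).
(A) has an acyl chloride (-C(=O)Cl) but the carbonyl is bonded to Cl, not to an -OH oxygen.
(B) has a primary amide (-C(=O)NH2) but the carbonyl is bonded to N, not to an -OH oxygen.
(C) contains a carboxylic acid group (-C(=O)OH), which satisfies every atom and bond constraint.
So the answer is (C).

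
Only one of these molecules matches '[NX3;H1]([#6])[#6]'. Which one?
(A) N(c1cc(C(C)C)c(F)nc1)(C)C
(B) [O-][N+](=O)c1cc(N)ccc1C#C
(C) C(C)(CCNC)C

[NX3;H1]([#6])[#6] describes a trivalent nitrogen with one H, bonded to two carbons (a secondary amine).
(A) has a dimethylamino group (-N(CH3)2) but the nitrogen has H0, not H1.
(B) has a primary amino group (-NH2) but the nitrogen has H2 and only one carbon neighbour.
(C) contains an N-methylamino group (-NHCH3), which satisfies every atom and bond constraint.
So the answer is (C).

C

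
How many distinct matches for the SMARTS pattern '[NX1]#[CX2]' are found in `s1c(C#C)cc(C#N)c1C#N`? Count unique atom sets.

[NX1]#[CX2] is the SMARTS for a nitrile: a nitrogen triple-bonded to a two-connected carbon.
The molecule carries 2 separate instances of a nitrile (-C#N) meeting every constraint; each maps to a distinct set of atoms, giving 2 matches.

2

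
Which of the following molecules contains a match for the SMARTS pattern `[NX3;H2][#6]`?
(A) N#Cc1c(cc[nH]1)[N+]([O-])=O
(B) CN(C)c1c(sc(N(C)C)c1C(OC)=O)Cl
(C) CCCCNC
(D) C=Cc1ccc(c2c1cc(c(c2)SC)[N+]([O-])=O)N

D

[NX3;H2][#6] describes a trivalent nitrogen with two H attached to carbon (a primary amine).
(A) has a nitro group (-[N+](=O)[O-]) but the nitrogen is [N+] with no H, not NX3H2.
(B) has a dimethylamino group (-N(CH3)2) but the nitrogen has H0, not H2.
(C) has an N-methylamino group (-NHCH3) but the nitrogen bears two carbons and only one H (H1), not H2.
(D) contains a primary amino group (-NH2), which satisfies every atom and bond constraint.
So the answer is (D).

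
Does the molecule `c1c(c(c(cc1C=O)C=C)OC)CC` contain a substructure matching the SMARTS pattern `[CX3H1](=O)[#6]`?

Yes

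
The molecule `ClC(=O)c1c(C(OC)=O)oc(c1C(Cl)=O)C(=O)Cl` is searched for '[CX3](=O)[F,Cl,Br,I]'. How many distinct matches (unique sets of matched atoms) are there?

3

[CX3](=O)[F,Cl,Br,I] is the SMARTS for an acyl halide: a carbonyl carbon bonded to a halogen.
The molecule carries 3 separate instances of an acyl chloride (-C(=O)Cl) meeting every constraint; each maps to a distinct set of atoms, giving 3 matches.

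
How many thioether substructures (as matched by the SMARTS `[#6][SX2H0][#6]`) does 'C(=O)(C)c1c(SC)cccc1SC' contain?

2

[#6][SX2H0][#6] is the SMARTS for a thioether: an aliphatic sulfur bridging two carbons with no H on the sulfur.
The molecule carries 2 separate instances of a methylthio ether (-SCH3) meeting every constraint; each maps to a distinct set of atoms, giving 2 matches.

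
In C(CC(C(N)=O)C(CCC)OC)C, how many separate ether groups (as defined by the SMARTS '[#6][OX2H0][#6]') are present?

[#6][OX2H0][#6] is the SMARTS for an ether: an aliphatic oxygen bridging two carbons with no H on the oxygen.
Exactly one fragment in the molecule meets all constraints, giving 1 match.

1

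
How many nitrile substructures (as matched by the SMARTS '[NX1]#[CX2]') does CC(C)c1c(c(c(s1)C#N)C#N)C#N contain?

3

[NX1]#[CX2] is the SMARTS for a nitrile: a nitrogen triple-bonded to a two-connected carbon.
The molecule carries 3 separate instances of a nitrile (-C#N) meeting every constraint; each maps to a distinct set of atoms, giving 3 matches.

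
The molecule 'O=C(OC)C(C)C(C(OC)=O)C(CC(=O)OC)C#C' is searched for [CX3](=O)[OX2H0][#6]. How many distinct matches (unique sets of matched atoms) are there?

3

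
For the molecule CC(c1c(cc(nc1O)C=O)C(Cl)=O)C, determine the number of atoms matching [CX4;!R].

3

The query [CX4;!R] means: aliphatic carbon with four total connections, not in a ring.
Check the 15 heavy atoms by environment: 1× n (aromatic, X2, in 6-ring) → no; 5× c (aromatic, X3, in 6-ring) → no; 2× C (X3, acyclic) → no; 2× O (X1, acyclic) → no; 1× Cl (X1, acyclic) → no; 3× C (X4, acyclic) → match; 1× O (X2, acyclic) → no.
That gives 3 matching atoms.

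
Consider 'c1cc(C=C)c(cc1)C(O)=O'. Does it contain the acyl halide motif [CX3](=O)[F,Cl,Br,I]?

No

The pattern [CX3](=O)[F,Cl,Br,I] describes a carbonyl carbon bonded to a halogen — an acyl halide.
The closest candidate here is a carboxylic acid group (-C(=O)OH), but the carbonyl is bonded to -OH, not to a halogen. No other fragment satisfies the full query, so there is no match.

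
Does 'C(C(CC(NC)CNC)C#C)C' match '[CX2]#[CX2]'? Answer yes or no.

Yes

The pattern [CX2]#[CX2] describes a carbon-carbon triple bond — an alkyne.
The molecule carries an ethynyl group (-C#CH), whose atoms satisfy every constraint of the query, so the pattern matches.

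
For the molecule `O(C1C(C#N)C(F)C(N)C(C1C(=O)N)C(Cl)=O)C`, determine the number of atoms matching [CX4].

7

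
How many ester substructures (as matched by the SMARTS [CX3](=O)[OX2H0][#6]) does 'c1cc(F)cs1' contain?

0

[CX3](=O)[OX2H0][#6] is the SMARTS for an ester: a carbonyl carbon bonded to an oxygen that is itself bonded to carbon (no H on that O).
No fragment in the molecule satisfies every constraint, giving 0 matches.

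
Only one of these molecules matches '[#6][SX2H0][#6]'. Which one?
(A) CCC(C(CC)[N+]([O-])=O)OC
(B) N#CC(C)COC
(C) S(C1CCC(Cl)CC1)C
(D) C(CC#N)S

[#6][SX2H0][#6] describes an aliphatic sulfur bridging two carbons with no H on the sulfur (a thioether).
(A) has a methoxy ether (-OCH3) but the bridging atom is O, not S.
(B) has a methoxy ether (-OCH3) but the bridging atom is O, not S.
(C) contains a methylthio ether (-SCH3), which satisfies every atom and bond constraint.
(D) has a thiol (-SH) but the sulfur has H1, not H0 bridging two carbons.
So the answer is (C).

C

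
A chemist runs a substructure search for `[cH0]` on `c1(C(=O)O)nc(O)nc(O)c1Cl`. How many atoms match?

4

The query [cH0] means: aromatic carbon with no attached hydrogen (substituted or ring-fusion).
Check the 12 heavy atoms by environment: 2× n (aromatic, H0) → no; 4× c (aromatic, H0) → match; 1× Cl (H0) → no; 3× O (H1) → no; 1× C (H0) → no; 1× O (H0) → no.
That gives 4 matching atoms.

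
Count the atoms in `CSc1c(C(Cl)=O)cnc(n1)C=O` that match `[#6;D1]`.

1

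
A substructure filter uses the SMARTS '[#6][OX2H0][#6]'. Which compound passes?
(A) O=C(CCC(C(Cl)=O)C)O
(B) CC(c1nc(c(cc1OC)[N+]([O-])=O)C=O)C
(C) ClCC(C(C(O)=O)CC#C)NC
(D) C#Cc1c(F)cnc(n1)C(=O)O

B

[#6][OX2H0][#6] describes an aliphatic oxygen bridging two carbons with no H on the oxygen (an ether).
(A) has a carboxylic acid group (-C(=O)OH) but the -OH oxygen has H1; the =O is OX1, not OX2.
(B) contains a methoxy ether (-OCH3), which satisfies every atom and bond constraint.
(C) has a carboxylic acid group (-C(=O)OH) but the -OH oxygen has H1; the =O is OX1, not OX2.
(D) has a carboxylic acid group (-C(=O)OH) but the -OH oxygen has H1; the =O is OX1, not OX2.
So the answer is (B).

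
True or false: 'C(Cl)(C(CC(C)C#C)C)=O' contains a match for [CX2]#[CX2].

True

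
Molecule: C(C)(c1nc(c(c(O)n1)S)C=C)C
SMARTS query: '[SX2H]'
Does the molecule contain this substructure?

Yes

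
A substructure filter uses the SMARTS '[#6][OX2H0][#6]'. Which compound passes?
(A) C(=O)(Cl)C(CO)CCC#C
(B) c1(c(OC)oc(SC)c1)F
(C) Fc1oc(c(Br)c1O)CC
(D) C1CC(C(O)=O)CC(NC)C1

[#6][OX2H0][#6] describes an aliphatic oxygen bridging two carbons with no H on the oxygen (an ether).
(A) has a hydroxyl group (-OH) but the oxygen has H1, not H0 bridging two carbons.
(B) contains a methoxy ether (-OCH3), which satisfies every atom and bond constraint.
(C) has a hydroxyl group (-OH) but the oxygen has H1, not H0 bridging two carbons.
(D) has a carboxylic acid group (-C(=O)OH) but the -OH oxygen has H1; the =O is OX1, not OX2.
So the answer is (B).

B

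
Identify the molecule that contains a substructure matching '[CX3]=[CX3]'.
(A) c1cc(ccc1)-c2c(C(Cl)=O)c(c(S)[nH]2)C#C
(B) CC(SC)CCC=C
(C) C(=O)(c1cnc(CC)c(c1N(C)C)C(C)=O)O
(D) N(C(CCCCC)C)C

B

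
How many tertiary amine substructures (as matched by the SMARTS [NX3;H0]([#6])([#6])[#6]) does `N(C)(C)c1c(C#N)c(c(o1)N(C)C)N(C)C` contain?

[NX3;H0]([#6])([#6])[#6] is the SMARTS for a tertiary amine: a trivalent nitrogen with no H, bonded to three carbons.
The molecule carries 3 separate instances of a dimethylamino group (-N(CH3)2) meeting every constraint; each maps to a distinct set of atoms, giving 3 matches.

3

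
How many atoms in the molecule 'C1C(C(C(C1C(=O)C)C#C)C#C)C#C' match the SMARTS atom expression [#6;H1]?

7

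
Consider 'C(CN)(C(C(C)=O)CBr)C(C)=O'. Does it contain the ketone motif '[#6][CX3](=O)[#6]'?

Yes

The pattern [#6][CX3](=O)[#6] describes a carbonyl carbon (no H) flanked by two carbons — a ketone.
The molecule carries an acetyl/ketone group (-C(=O)CH3), whose atoms satisfy every constraint of the query, so the pattern matches.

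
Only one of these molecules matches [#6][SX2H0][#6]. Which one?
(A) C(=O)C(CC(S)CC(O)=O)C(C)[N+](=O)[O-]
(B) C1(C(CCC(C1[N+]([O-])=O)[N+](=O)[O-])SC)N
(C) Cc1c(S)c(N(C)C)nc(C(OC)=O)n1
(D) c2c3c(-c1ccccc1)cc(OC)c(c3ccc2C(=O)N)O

B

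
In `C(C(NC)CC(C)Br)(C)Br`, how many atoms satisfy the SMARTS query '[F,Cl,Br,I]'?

2

Check the 10 heavy atoms by environment: 7× C → no; 2× Br → match; 1× N → no.
That gives 2 matching atoms.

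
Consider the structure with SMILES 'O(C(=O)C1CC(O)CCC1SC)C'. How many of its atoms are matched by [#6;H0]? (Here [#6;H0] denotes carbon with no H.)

The query [#6;H0] means: any carbon with no attached hydrogen.
Check the 13 heavy atoms by environment: 3× C (H1) → no; 3× C (H2) → no; 1× O (H1) → no; 1× S (H0) → no; 2× C (H3) → no; 1× C (H0) → match; 2× O (H0) → no.
That gives 1 matching atom.

1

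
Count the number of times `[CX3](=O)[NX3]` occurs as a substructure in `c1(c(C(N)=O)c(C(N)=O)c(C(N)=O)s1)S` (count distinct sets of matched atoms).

[CX3](=O)[NX3] is the SMARTS for an amide: a carbonyl carbon bonded to a trivalent nitrogen.
The molecule carries 3 separate instances of a primary amide (-C(=O)NH2) meeting every constraint; each maps to a distinct set of atoms, giving 3 matches.

3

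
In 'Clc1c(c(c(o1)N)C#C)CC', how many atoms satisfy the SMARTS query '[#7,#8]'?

2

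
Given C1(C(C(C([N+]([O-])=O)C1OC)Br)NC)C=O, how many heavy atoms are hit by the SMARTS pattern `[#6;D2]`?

1

The query [#6;D2] means: any carbon bonded to exactly two heavy atoms.
Check the 15 heavy atoms by environment: 5× C (D3) → no; 1× N (charge +1, D3) → no; 1× O (charge -1, D1) → no; 2× O (D1) → no; 1× N (D2) → no; 2× C (D1) → no; 1× Br (D1) → no; 1× C (D2) → match; 1× O (D2) → no.
That gives 1 matching atom.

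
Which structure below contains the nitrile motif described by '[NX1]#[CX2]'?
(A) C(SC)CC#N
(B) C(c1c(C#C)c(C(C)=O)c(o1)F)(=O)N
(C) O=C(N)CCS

A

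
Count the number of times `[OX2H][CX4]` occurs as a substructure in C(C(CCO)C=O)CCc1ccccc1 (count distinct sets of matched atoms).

[OX2H][CX4] is the SMARTS for an aliphatic alcohol: a hydroxyl oxygen bound to an sp3 (X4) carbon.
Exactly one fragment in the molecule meets all constraints, giving 1 match.

1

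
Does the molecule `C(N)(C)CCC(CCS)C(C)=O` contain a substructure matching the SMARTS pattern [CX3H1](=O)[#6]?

No

The pattern [CX3H1](=O)[#6] describes an sp2 carbon with one H, double-bonded to O and single-bonded to carbon — an aldehyde.
The closest candidate here is an acetyl/ketone group (-C(=O)CH3), but the carbonyl carbon has H0 (two carbon neighbours), not H1. No other fragment satisfies the full query, so there is no match.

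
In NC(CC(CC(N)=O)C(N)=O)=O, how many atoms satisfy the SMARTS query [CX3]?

3

The query [CX3] means: C with X3: aliphatic carbon with exactly 3 total connections.
Check the 12 heavy atoms by environment: 3× C (X4) → no; 3× C (X3) → match; 3× O (X1) → no; 3× N (X3) → no.
That gives 3 matching atoms.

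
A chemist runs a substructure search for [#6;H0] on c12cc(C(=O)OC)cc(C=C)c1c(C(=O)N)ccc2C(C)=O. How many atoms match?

The query [#6;H0] means: any carbon with no attached hydrogen.
Check the 22 heavy atoms by environment: 6× c (aromatic, H0) → match; 4× c (aromatic, H1) → no; 3× C (H0) → match; 4× O (H0) → no; 1× N (H2) → no; 1× C (H1) → no; 1× C (H2) → no; 2× C (H3) → no.
Summing the matching environments: 6 + 3 = 9 matching atoms.

9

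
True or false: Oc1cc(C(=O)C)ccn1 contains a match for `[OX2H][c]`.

The pattern [OX2H][c] describes a hydroxyl oxygen attached to an aromatic carbon — a phenol.
The molecule carries a hydroxyl group (-OH), whose atoms satisfy every constraint of the query, so the pattern matches.

True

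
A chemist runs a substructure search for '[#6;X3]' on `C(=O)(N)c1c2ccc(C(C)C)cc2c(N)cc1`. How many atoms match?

11

The query [#6;X3] means: any carbon (aromatic or not) with three total connections.
Check the 17 heavy atoms by environment: 10× c (aromatic, X3) → match; 1× C (X3) → match; 1× O (X1) → no; 2× N (X3) → no; 3× C (X4) → no.
Summing the matching environments: 10 + 1 = 11 matching atoms.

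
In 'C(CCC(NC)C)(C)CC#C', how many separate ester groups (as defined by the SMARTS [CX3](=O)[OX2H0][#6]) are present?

[CX3](=O)[OX2H0][#6] is the SMARTS for an ester: a carbonyl carbon bonded to an oxygen that is itself bonded to carbon (no H on that O).
No fragment in the molecule satisfies every constraint, giving 0 matches.

0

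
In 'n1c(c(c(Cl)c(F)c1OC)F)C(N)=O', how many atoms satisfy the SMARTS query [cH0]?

5

The query [cH0] means: aromatic carbon with no attached hydrogen (substituted or ring-fusion).
Check the 14 heavy atoms by environment: 1× n (aromatic, H0) → no; 5× c (aromatic, H0) → match; 2× O (H0) → no; 1× C (H3) → no; 2× F (H0) → no; 1× C (H0) → no; 1× N (H2) → no; 1× Cl (H0) → no.
That gives 5 matching atoms.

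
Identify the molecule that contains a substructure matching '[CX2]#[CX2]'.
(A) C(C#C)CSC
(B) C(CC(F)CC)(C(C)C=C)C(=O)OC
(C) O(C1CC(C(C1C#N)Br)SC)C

[CX2]#[CX2] describes a carbon-carbon triple bond (an alkyne).
(A) contains an ethynyl group (-C#CH), which satisfies every atom and bond constraint.
(B) has a vinyl group (-CH=CH2) but the C=C is a double bond; both carbons are CX3, not CX2.
(C) has a nitrile (-C#N) but the triple bond is C#N, not C#C.
So the answer is (A).

A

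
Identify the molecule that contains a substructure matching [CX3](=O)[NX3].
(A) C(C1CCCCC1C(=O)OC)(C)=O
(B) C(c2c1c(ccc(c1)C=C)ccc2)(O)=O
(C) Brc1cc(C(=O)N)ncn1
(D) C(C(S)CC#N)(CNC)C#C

C

[CX3](=O)[NX3] describes a carbonyl carbon bonded to a trivalent nitrogen (an amide).
(A) has a methyl-ester group (-C(=O)OCH3) but the carbonyl is bonded to O, not to an NX3 nitrogen.
(B) has a carboxylic acid group (-C(=O)OH) but the carbonyl is bonded to O, not to an NX3 nitrogen.
(C) contains a primary amide (-C(=O)NH2), which satisfies every atom and bond constraint.
(D) has a nitrile (-C#N) but the nitrile N is NX1 (triple-bonded), not NX3.
So the answer is (C).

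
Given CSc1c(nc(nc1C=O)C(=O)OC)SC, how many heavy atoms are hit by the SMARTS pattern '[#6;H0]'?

5

The query [#6;H0] means: any carbon with no attached hydrogen.
Check the 16 heavy atoms by environment: 2× n (aromatic, H0) → no; 4× c (aromatic, H0) → match; 1× C (H1) → no; 3× O (H0) → no; 2× S (H0) → no; 3× C (H3) → no; 1× C (H0) → match.
Summing the matching environments: 4 + 1 = 5 matching atoms.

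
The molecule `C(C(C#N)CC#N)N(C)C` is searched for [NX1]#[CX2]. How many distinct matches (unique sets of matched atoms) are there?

[NX1]#[CX2] is the SMARTS for a nitrile: a nitrogen triple-bonded to a two-connected carbon.
The molecule carries 2 separate instances of a nitrile (-C#N) meeting every constraint; each maps to a distinct set of atoms, giving 2 matches.

2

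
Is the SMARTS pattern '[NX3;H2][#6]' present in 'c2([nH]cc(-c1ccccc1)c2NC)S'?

No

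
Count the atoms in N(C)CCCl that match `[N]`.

1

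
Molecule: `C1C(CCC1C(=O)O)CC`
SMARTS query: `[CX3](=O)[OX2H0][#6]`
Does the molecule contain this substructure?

No

The pattern [CX3](=O)[OX2H0][#6] describes a carbonyl carbon bonded to an oxygen that is itself bonded to carbon (no H on that O) — an ester.
The closest candidate here is a carboxylic acid group (-C(=O)OH), but the singly-bonded O carries H (OX2H1, not H0). No other fragment satisfies the full query, so there is no match.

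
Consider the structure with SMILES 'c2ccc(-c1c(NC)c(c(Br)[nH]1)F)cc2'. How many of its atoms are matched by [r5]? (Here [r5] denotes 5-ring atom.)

Check the 15 heavy atoms by environment: 1× n (aromatic, in 5-ring) → match; 4× c (aromatic, in 5-ring) → match; 1× Br (acyclic) → no; 1× N (acyclic) → no; 1× C (acyclic) → no; 1× F (acyclic) → no; 6× c (aromatic, in 6-ring) → no.
Summing the matching environments: 1 + 4 = 5 matching atoms.

5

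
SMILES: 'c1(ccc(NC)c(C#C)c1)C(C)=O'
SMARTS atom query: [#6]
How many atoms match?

11

The query [#6] means: #6 matches any atom with atomic number 6 (carbon, aromatic or aliphatic).
Check the 13 heavy atoms by environment: 6× c (aromatic) → match; 1× N → no; 5× C → match; 1× O → no.
Summing the matching environments: 6 + 5 = 11 matching atoms.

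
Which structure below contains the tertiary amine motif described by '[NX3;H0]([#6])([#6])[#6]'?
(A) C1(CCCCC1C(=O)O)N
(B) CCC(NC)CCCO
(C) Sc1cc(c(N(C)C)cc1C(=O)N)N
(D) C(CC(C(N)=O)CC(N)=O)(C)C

C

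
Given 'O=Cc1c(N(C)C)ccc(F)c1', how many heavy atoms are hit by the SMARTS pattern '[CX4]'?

The query [CX4] means: C with X4: aliphatic carbon with exactly 4 total connections (bonds + H).
Check the 12 heavy atoms by environment: 6× c (aromatic, X3) → no; 1× N (X3) → no; 2× C (X4) → match; 1× C (X3) → no; 1× O (X1) → no; 1× F (X1) → no.
That gives 2 matching atoms.

2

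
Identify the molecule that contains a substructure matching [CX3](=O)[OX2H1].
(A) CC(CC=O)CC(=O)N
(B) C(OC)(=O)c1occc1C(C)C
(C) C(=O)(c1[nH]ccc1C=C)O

C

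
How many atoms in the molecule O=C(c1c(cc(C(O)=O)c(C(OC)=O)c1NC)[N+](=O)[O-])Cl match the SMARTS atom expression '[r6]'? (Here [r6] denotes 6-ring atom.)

The query [r6] means: r6 matches atoms in a six-membered ring.
Check the 21 heavy atoms by environment: 6× c (aromatic, in 6-ring) → match; 1× N (charge +1, acyclic) → no; 1× O (charge -1, acyclic) → no; 6× O (acyclic) → no; 1× N (acyclic) → no; 5× C (acyclic) → no; 1× Cl (acyclic) → no.
That gives 6 matching atoms.

6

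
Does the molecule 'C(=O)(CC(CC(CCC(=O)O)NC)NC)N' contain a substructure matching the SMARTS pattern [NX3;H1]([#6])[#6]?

Yes

The pattern [NX3;H1]([#6])[#6] describes a trivalent nitrogen with one H, bonded to two carbons — a secondary amine.
The molecule carries an N-methylamino group (-NHCH3), whose atoms satisfy every constraint of the query, so the pattern matches.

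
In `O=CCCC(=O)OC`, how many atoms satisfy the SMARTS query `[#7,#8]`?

The query [#7,#8] means: nitrogen or oxygen (comma = OR).
Check the 8 heavy atoms by environment: 5× C → no; 3× O → match.
That gives 3 matching atoms.

3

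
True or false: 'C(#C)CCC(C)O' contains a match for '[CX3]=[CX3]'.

False

The pattern [CX3]=[CX3] describes a non-aromatic C=C double bond between two sp2 carbons — an alkene.
The closest candidate here is an ethynyl group (-C#CH), but the C-C bond is a triple bond, not a double bond. No other fragment satisfies the full query, so there is no match.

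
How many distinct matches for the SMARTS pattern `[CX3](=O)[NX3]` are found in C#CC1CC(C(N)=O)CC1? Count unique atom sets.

1

[CX3](=O)[NX3] is the SMARTS for an amide: a carbonyl carbon bonded to a trivalent nitrogen.
Exactly one fragment in the molecule meets all constraints, giving 1 match.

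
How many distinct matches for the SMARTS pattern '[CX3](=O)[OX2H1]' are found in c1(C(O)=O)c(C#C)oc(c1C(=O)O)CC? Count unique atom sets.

[CX3](=O)[OX2H1] is the SMARTS for a carboxylic acid: an sp2 carbon double-bonded to O and single-bonded to an -OH oxygen.
The molecule carries 2 separate instances of a carboxylic acid group (-C(=O)OH) meeting every constraint; each maps to a distinct set of atoms, giving 2 matches.

2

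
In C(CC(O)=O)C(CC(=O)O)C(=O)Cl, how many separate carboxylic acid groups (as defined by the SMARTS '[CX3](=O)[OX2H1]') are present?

2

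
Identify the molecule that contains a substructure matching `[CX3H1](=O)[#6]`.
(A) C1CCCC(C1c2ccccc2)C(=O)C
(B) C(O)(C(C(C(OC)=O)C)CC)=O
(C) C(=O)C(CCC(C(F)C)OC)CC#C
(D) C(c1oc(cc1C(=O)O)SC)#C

C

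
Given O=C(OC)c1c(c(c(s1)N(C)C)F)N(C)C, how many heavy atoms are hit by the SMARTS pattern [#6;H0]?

5

The query [#6;H0] means: any carbon with no attached hydrogen.
Check the 16 heavy atoms by environment: 1× s (aromatic, H0) → no; 4× c (aromatic, H0) → match; 1× F (H0) → no; 1× C (H0) → match; 2× O (H0) → no; 5× C (H3) → no; 2× N (H0) → no.
Summing the matching environments: 4 + 1 = 5 matching atoms.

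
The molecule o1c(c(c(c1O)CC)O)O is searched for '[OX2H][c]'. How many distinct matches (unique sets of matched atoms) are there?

[OX2H][c] is the SMARTS for a phenol: a hydroxyl oxygen attached to an aromatic carbon.
The molecule carries 3 separate instances of a hydroxyl group (-OH) meeting every constraint; each maps to a distinct set of atoms, giving 3 matches.

3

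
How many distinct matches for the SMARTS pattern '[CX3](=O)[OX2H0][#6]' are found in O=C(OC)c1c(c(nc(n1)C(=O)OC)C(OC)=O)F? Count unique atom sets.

[CX3](=O)[OX2H0][#6] is the SMARTS for an ester: a carbonyl carbon bonded to an oxygen that is itself bonded to carbon (no H on that O).
The molecule carries 3 separate instances of a methyl-ester group (-C(=O)OCH3) meeting every constraint; each maps to a distinct set of atoms, giving 3 matches.

3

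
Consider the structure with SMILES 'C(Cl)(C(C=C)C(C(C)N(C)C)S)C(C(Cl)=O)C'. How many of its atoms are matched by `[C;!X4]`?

3

The query [C;!X4] means: aliphatic carbon that does not have four total connections.
Check the 17 heavy atoms by environment: 9× C (X4) → no; 2× Cl (X1) → no; 1× S (X2) → no; 1× N (X3) → no; 3× C (X3) → match; 1× O (X1) → no.
That gives 3 matching atoms.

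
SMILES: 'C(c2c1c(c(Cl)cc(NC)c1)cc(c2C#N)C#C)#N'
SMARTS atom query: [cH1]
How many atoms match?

3

The query [cH1] means: aromatic carbon bearing exactly one hydrogen.
Check the 19 heavy atoms by environment: 7× c (aromatic, H0) → no; 3× c (aromatic, H1) → match; 3× C (H0) → no; 2× N (H0) → no; 1× N (H1) → no; 1× C (H3) → no; 1× C (H1) → no; 1× Cl (H0) → no.
That gives 3 matching atoms.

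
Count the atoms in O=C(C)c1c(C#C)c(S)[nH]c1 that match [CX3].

The query [CX3] means: C with X3: aliphatic carbon with exactly 3 total connections.
Check the 11 heavy atoms by environment: 1× n (aromatic, X3) → no; 4× c (aromatic, X3) → no; 2× C (X2) → no; 1× C (X3) → match; 1× O (X1) → no; 1× C (X4) → no; 1× S (X2) → no.
That gives 1 matching atom.

1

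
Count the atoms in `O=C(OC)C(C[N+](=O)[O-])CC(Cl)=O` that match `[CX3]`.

The query [CX3] means: C with X3: aliphatic carbon with exactly 3 total connections.
Check the 13 heavy atoms by environment: 4× C (X4) → no; 1× N (charge +1, X3) → no; 1× O (charge -1, X1) → no; 3× O (X1) → no; 2× C (X3) → match; 1× Cl (X1) → no; 1× O (X2) → no.
That gives 2 matching atoms.

2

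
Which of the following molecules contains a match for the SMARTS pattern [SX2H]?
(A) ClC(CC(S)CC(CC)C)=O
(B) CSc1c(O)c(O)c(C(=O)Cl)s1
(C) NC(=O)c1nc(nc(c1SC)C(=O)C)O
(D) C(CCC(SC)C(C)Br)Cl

A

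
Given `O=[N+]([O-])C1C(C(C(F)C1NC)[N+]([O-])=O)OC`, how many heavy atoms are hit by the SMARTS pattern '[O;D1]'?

The query [O;D1] means: aliphatic oxygen bonded to exactly one heavy atom.
Check the 16 heavy atoms by environment: 5× C (D3) → no; 1× O (D2) → no; 2× C (D1) → no; 2× N (charge +1, D3) → no; 2× O (charge -1, D1) → match; 2× O (D1) → match; 1× N (D2) → no; 1× F (D1) → no.
Summing the matching environments: 2 + 2 = 4 matching atoms.

4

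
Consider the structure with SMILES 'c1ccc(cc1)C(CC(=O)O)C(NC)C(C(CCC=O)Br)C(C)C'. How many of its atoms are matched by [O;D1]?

3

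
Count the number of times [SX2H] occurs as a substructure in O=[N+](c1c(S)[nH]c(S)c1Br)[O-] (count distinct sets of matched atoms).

[SX2H] is the SMARTS for a thiol: an aliphatic sulfur with two connections, one being H.
The molecule carries 2 separate instances of a thiol (-SH) meeting every constraint; each maps to a distinct set of atoms, giving 2 matches.

2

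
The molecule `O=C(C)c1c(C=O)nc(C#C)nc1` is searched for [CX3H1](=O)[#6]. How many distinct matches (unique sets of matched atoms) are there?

1

[CX3H1](=O)[#6] is the SMARTS for an aldehyde: an sp2 carbon with one H, double-bonded to O and single-bonded to carbon.
Exactly one fragment in the molecule meets all constraints, giving 1 match.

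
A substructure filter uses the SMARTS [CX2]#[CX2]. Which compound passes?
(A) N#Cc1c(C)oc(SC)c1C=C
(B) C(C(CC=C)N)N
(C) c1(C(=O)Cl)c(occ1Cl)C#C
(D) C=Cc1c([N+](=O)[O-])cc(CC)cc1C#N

C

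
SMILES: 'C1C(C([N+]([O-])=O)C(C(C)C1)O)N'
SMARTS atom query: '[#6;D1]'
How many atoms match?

1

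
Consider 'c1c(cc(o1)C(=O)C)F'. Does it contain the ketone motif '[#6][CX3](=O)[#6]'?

The pattern [#6][CX3](=O)[#6] describes a carbonyl carbon (no H) flanked by two carbons — a ketone.
The molecule carries an acetyl/ketone group (-C(=O)CH3), whose atoms satisfy every constraint of the query, so the pattern matches.

Yes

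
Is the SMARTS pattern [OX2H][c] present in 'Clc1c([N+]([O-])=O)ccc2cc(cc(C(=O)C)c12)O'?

The pattern [OX2H][c] describes a hydroxyl oxygen attached to an aromatic carbon — a phenol.
The molecule carries a hydroxyl group (-OH), whose atoms satisfy every constraint of the query, so the pattern matches.

Yes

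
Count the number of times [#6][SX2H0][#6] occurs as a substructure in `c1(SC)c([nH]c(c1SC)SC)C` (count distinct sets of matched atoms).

3

[#6][SX2H0][#6] is the SMARTS for a thioether: an aliphatic sulfur bridging two carbons with no H on the sulfur.
The molecule carries 3 separate instances of a methylthio ether (-SCH3) meeting every constraint; each maps to a distinct set of atoms, giving 3 matches.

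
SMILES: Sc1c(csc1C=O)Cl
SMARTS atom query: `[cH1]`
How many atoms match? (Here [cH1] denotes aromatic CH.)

The query [cH1] means: aromatic carbon bearing exactly one hydrogen.
Check the 9 heavy atoms by environment: 1× s (aromatic, H0) → no; 1× c (aromatic, H1) → match; 3× c (aromatic, H0) → no; 1× S (H1) → no; 1× C (H1) → no; 1× O (H0) → no; 1× Cl (H0) → no.
That gives 1 matching atom.

1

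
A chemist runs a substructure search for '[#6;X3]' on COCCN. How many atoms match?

Check the 5 heavy atoms by environment: 3× C (X4) → no; 1× N (X3) → no; 1× O (X2) → no.
No environment satisfies the query, so 0 matching atoms.

0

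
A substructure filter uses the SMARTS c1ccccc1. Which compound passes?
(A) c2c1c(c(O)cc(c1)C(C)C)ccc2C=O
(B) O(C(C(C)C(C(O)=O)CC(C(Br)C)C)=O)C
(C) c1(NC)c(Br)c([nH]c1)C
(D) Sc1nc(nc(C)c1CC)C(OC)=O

c1ccccc1 describes six aromatic carbons in a ring (a benzene ring).
(A) contains the required atom environment, so the pattern matches.
(B) has a methyl group (-CH3) but no six-membered all-carbon aromatic ring is present.
(C) has a methyl group (-CH3) but no six-membered all-carbon aromatic ring is present.
(D) has a methyl group (-CH3) but no six-membered all-carbon aromatic ring is present.
So the answer is (A).

A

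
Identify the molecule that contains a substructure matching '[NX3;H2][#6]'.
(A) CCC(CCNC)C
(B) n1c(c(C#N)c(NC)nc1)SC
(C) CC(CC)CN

C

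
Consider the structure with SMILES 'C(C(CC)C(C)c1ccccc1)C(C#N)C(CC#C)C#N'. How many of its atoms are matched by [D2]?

Check the 21 heavy atoms by environment: 3× C (D1) → no; 4× C (D3) → no; 6× C (D2) → match; 2× N (D1) → no; 1× c (aromatic, D3) → no; 5× c (aromatic, D2) → match.
Summing the matching environments: 6 + 5 = 11 matching atoms.

11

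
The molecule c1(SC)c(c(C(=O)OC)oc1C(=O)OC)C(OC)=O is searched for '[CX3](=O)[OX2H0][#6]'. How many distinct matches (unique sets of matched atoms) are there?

[CX3](=O)[OX2H0][#6] is the SMARTS for an ester: a carbonyl carbon bonded to an oxygen that is itself bonded to carbon (no H on that O).
The molecule carries 3 separate instances of a methyl-ester group (-C(=O)OCH3) meeting every constraint; each maps to a distinct set of atoms, giving 3 matches.

3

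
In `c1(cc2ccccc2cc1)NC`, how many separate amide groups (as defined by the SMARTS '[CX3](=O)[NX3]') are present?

[CX3](=O)[NX3] is the SMARTS for an amide: a carbonyl carbon bonded to a trivalent nitrogen.
No fragment in the molecule satisfies every constraint, giving 0 matches.

0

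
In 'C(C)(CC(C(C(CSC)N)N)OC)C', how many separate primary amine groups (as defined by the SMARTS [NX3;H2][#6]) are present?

2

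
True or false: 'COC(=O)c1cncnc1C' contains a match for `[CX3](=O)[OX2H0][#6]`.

True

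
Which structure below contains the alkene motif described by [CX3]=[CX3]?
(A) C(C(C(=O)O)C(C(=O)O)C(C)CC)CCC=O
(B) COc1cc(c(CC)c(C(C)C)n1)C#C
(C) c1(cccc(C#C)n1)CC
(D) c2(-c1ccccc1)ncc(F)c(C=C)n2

D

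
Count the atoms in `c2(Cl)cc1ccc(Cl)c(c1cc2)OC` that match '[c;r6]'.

10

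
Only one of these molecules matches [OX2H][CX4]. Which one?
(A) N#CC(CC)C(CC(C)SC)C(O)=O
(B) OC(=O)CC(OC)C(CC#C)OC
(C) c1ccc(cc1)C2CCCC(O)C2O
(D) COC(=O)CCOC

C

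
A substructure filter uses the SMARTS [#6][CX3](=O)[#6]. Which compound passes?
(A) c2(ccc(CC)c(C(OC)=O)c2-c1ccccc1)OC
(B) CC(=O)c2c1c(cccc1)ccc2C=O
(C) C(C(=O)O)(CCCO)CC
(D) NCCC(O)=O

B

[#6][CX3](=O)[#6] describes a carbonyl carbon (no H) flanked by two carbons (a ketone).
(A) has a methyl-ester group (-C(=O)OCH3) but one neighbour of the carbonyl carbon is O, not C.
(B) contains an acetyl/ketone group (-C(=O)CH3), which satisfies every atom and bond constraint.
(C) has a carboxylic acid group (-C(=O)OH) but one neighbour of the carbonyl carbon is O, not C.
(D) has a carboxylic acid group (-C(=O)OH) but one neighbour of the carbonyl carbon is O, not C.
So the answer is (B).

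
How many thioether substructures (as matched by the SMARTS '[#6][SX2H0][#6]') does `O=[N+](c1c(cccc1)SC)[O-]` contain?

[#6][SX2H0][#6] is the SMARTS for a thioether: an aliphatic sulfur bridging two carbons with no H on the sulfur.
Exactly one fragment in the molecule meets all constraints, giving 1 match.

1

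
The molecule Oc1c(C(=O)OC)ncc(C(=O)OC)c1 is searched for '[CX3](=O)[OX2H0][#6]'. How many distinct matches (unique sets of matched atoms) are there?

2

[CX3](=O)[OX2H0][#6] is the SMARTS for an ester: a carbonyl carbon bonded to an oxygen that is itself bonded to carbon (no H on that O).
The molecule carries 2 separate instances of a methyl-ester group (-C(=O)OCH3) meeting every constraint; each maps to a distinct set of atoms, giving 2 matches.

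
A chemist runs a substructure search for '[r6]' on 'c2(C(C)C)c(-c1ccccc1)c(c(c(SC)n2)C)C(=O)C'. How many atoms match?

12

The query [r6] means: r6 matches atoms in a six-membered ring.
Check the 21 heavy atoms by environment: 1× n (aromatic, in 6-ring) → match; 11× c (aromatic, in 6-ring) → match; 7× C (acyclic) → no; 1× O (acyclic) → no; 1× S (acyclic) → no.
Summing the matching environments: 1 + 11 = 12 matching atoms.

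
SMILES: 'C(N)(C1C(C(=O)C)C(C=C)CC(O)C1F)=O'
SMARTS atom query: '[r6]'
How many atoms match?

The query [r6] means: r6 matches atoms in a six-membered ring.
Check the 16 heavy atoms by environment: 6× C (in 6-ring) → match; 5× C (acyclic) → no; 3× O (acyclic) → no; 1× F (acyclic) → no; 1× N (acyclic) → no.
That gives 6 matching atoms.

6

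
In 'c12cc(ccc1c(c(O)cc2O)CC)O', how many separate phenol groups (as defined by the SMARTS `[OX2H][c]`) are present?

[OX2H][c] is the SMARTS for a phenol: a hydroxyl oxygen attached to an aromatic carbon.
The molecule carries 3 separate instances of a hydroxyl group (-OH) meeting every constraint; each maps to a distinct set of atoms, giving 3 matches.

3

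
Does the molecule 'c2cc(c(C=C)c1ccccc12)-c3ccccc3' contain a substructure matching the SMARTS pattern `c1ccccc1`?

Yes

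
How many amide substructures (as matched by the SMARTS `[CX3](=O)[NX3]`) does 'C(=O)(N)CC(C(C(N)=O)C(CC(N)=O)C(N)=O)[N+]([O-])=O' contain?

[CX3](=O)[NX3] is the SMARTS for an amide: a carbonyl carbon bonded to a trivalent nitrogen.
The molecule carries 4 separate instances of a primary amide (-C(=O)NH2) meeting every constraint; each maps to a distinct set of atoms, giving 4 matches.

4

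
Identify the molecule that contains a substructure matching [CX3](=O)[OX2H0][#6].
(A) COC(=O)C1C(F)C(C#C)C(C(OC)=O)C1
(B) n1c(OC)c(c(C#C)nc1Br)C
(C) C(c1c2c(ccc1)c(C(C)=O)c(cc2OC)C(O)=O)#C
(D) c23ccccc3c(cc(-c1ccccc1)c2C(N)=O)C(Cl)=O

A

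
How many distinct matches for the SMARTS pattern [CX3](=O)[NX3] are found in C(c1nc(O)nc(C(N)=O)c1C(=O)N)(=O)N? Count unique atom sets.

3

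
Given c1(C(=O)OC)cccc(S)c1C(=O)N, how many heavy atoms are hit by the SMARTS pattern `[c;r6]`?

6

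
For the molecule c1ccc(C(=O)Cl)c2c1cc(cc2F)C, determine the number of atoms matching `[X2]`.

0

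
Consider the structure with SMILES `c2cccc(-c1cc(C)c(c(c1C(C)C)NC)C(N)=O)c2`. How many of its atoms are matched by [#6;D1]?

The query [#6;D1] means: carbon bonded to exactly one heavy atom.
Check the 21 heavy atoms by environment: 6× c (aromatic, D3) → no; 6× c (aromatic, D2) → no; 1× N (D2) → no; 4× C (D1) → match; 2× C (D3) → no; 1× O (D1) → no; 1× N (D1) → no.
That gives 4 matching atoms.

4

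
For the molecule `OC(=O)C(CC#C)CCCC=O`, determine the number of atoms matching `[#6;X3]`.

The query [#6;X3] means: any carbon (aromatic or not) with three total connections.
Check the 12 heavy atoms by environment: 5× C (X4) → no; 2× C (X3) → match; 2× O (X1) → no; 1× O (X2) → no; 2× C (X2) → no.
That gives 2 matching atoms.

2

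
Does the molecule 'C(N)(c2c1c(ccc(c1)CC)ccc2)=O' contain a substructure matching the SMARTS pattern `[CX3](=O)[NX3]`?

Yes

The pattern [CX3](=O)[NX3] describes a carbonyl carbon bonded to a trivalent nitrogen — an amide.
The molecule carries a primary amide (-C(=O)NH2), whose atoms satisfy every constraint of the query, so the pattern matches.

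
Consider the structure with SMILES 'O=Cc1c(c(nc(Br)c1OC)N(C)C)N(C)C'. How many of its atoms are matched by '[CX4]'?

5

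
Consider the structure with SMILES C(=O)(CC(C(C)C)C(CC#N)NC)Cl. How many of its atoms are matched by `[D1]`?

6

Check the 14 heavy atoms by environment: 3× C (D2) → no; 4× C (D3) → no; 1× O (D1) → match; 1× Cl (D1) → match; 1× N (D2) → no; 3× C (D1) → match; 1× N (D1) → match.
Summing the matching environments: 1 + 1 + 3 + 1 = 6 matching atoms.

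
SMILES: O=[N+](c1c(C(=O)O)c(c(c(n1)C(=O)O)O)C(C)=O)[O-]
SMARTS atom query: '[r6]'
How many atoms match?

6

The query [r6] means: r6 matches atoms in a six-membered ring.
Check the 19 heavy atoms by environment: 1× n (aromatic, in 6-ring) → match; 5× c (aromatic, in 6-ring) → match; 4× C (acyclic) → no; 7× O (acyclic) → no; 1× N (charge +1, acyclic) → no; 1× O (charge -1, acyclic) → no.
Summing the matching environments: 1 + 5 = 6 matching atoms.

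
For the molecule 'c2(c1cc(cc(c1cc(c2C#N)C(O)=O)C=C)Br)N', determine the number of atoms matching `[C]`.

4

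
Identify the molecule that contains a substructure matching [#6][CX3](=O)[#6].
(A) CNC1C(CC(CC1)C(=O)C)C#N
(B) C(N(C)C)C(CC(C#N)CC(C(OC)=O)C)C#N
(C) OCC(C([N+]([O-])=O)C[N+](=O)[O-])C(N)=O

[#6][CX3](=O)[#6] describes a carbonyl carbon (no H) flanked by two carbons (a ketone).
(A) contains an acetyl/ketone group (-C(=O)CH3), which satisfies every atom and bond constraint.
(B) has a methyl-ester group (-C(=O)OCH3) but one neighbour of the carbonyl carbon is O, not C.
(C) has a primary amide (-C(=O)NH2) but one neighbour of the carbonyl carbon is N, not C.
So the answer is (A).

A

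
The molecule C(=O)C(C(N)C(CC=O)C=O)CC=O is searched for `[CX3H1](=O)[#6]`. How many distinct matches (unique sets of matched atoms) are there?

4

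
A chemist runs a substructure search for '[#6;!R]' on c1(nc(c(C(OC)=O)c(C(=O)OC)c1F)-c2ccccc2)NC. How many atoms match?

5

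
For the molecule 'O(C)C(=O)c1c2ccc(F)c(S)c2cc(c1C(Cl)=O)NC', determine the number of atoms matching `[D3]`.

The query [D3] means: atom with exactly three heavy-atom neighbours.
Check the 21 heavy atoms by environment: 7× c (aromatic, D3) → match; 3× c (aromatic, D2) → no; 1× N (D2) → no; 2× C (D1) → no; 1× S (D1) → no; 2× C (D3) → match; 2× O (D1) → no; 1× O (D2) → no; 1× Cl (D1) → no; 1× F (D1) → no.
Summing the matching environments: 7 + 2 = 9 matching atoms.

9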